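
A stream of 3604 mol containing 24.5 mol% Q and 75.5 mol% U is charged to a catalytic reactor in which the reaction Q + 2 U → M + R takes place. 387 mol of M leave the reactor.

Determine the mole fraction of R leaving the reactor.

For M: n = n₀ + 1ξ → 387 = 0 + 1ξ, giving ξ = 387 mol.
Outlet amounts (n = n₀ + ν ξ):
  Q: 883 − 1(387) = 496
  U: 2721 − 2(387) = 1947
  M: 0 + 1(387) = 387
  R: 0 + 1(387) = 387
Total out = 3217 mol; y_R = 387 / 3217 = 0.1203.

0.12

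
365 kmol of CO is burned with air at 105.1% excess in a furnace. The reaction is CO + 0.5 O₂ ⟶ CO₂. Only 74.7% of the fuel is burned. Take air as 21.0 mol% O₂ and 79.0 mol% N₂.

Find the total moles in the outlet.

2010 kmol

Stoichiometric O₂ = 0.5 × 365 = 182.5 kmol; O₂ fed = 182.5 × 2.051 = 374.3 kmol.
N₂ fed = 374.3 × 79/21 = 1408 kmol.
Fuel reacted = 0.747 × 365 → ξ = 272.7 kmol.
Outlet (n = n₀ + ν ξ):
  CO: 365 − 1(272.7) = 92.35
  O₂: 374.3 − 0.5(272.7) = 238
  N₂: 1408 (inert)
  CO₂: 0 + 1(272.7) = 272.7
Total out = 92.35 + 238 + 1408 + 272.7 = 2011 kmol.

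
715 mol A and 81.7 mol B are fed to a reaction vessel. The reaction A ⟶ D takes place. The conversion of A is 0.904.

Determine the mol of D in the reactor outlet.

646 mol

A reacted = 0.904 × 715 = 646.4 mol; ν_A = −1, so ξ = 646.4/1 = 646.4 mol.
Outlet amounts (n = n₀ + ν ξ):
  A: 715 − 1(646.4) = 68.64
  D: 0 + 1(646.4) = 646.4
  B: 81.7 (inert)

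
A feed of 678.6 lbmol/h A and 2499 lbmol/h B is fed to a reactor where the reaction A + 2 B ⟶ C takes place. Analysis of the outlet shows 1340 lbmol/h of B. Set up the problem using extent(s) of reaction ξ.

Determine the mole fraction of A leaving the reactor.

For B: n = n₀ − 2ξ → 1340 = 2499 − 2ξ, giving ξ = 579.5 lbmol/h.
Outlet amounts (n = n₀ + ν ξ):
  A: 678.6 − 1(579.5) = 99.1
  B: 2499 − 2(579.5) = 1340
  C: 0 + 1(579.5) = 579.5
Total out = 2019 lbmol/h; y_A = 99.1 / 2019 = 0.04909.

0.0491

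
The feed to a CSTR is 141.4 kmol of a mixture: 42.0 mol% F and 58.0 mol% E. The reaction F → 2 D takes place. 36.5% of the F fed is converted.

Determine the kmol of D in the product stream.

43.4 kmol

F reacted = 0.365 × 59.39 = 21.68 kmol; ν_F = −1, so ξ = 21.68/1 = 21.68 kmol.
Outlet amounts (n = n₀ + ν ξ):
  F: 59.39 − 1(21.68) = 37.71
  D: 0 + 2(21.68) = 43.35
  E: 82.01 (inert)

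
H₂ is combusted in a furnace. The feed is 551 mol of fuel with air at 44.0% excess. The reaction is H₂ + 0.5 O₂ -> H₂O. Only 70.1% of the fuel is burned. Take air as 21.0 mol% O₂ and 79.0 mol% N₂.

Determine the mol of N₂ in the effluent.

1490 mol

Stoichiometric O₂ = 0.5 × 551 = 275.5 mol; O₂ fed = 275.5 × 1.440 = 396.7 mol.
N₂ fed = 396.7 × 79/21 = 1492 mol.
Fuel reacted = 0.701 × 551 → ξ = 386.3 mol.
Outlet (n = n₀ + ν ξ):
  H₂: 551 − 1(386.3) = 164.7
  O₂: 396.7 − 0.5(386.3) = 203.6
  N₂: 1492 (inert)
  H₂O: 0 + 1(386.3) = 386.3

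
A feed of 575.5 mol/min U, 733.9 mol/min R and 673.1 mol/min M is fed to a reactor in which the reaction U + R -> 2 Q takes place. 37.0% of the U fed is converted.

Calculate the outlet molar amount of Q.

U reacted = 0.37 × 575.5 = 212.9 mol/min; ν_U = −1, so ξ = 212.9/1 = 212.9 mol/min.
Outlet amounts (n = n₀ + ν ξ):
  U: 575.5 − 1(212.9) = 362.6
  R: 733.9 − 1(212.9) = 521
  Q: 0 + 2(212.9) = 425.9
  M: 673.1 (inert)

426 mol/min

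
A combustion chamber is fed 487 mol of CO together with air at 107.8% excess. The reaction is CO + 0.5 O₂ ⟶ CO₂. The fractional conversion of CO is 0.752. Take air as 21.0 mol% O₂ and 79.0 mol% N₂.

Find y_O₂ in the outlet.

0.119

Stoichiometric O₂ = 0.5 × 487 = 243.5 mol; O₂ fed = 243.5 × 2.078 = 506 mol.
N₂ fed = 506 × 79/21 = 1903 mol.
Fuel reacted = 0.752 × 487 → ξ = 366.2 mol.
Outlet (n = n₀ + ν ξ):
  CO: 487 − 1(366.2) = 120.8
  O₂: 506 − 0.5(366.2) = 322.9
  N₂: 1903 (inert)
  CO₂: 0 + 1(366.2) = 366.2
Total out = 2713 mol; y_O₂ = 322.9 / 2713 = 0.119.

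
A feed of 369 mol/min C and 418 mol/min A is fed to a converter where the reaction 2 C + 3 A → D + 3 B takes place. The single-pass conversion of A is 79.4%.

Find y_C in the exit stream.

0.218

A reacted = 0.794 × 418 = 331.9 mol/min; ν_A = −3, so ξ = 331.9/3 = 110.6 mol/min.
Outlet amounts (n = n₀ + ν ξ):
  C: 369 − 2(110.6) = 147.7
  A: 418 − 3(110.6) = 86.11
  D: 0 + 1(110.6) = 110.6
  B: 0 + 3(110.6) = 331.9
Total out = 676.4 mol/min; y_C = 147.7 / 676.4 = 0.2184.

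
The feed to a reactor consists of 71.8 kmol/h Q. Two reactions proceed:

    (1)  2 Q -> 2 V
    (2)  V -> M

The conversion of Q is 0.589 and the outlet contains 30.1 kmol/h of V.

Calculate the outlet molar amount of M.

12.2 kmol/h

Conversion of Q: Q consumed = 2ξ₁ = 0.589 × 71.8 → ξ₁ = 21.15 kmol/h.
V balance: n_V = 0 + 2ξ₁ − 1ξ₂ = 30.1 → ξ₂ = (2·21.15 − 30.1)/1 = 12.19 kmol/h.
Outlet amounts (n = n₀ + Σ ν·ξ):
  Q: 71.8 − 2(21.15) = 29.51
  V: 0 + 2(21.15) − 1(12.19) = 30.1
  M: 0 + 1(12.19) = 12.19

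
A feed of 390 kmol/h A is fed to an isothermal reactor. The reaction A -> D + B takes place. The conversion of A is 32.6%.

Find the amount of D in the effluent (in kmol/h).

127 kmol/h

A reacted = 0.326 × 390 = 127.1 kmol/h; ν_A = −1, so ξ = 127.1/1 = 127.1 kmol/h.
Outlet amounts (n = n₀ + ν ξ):
  A: 390 − 1(127.1) = 262.9
  D: 0 + 1(127.1) = 127.1
  B: 0 + 1(127.1) = 127.1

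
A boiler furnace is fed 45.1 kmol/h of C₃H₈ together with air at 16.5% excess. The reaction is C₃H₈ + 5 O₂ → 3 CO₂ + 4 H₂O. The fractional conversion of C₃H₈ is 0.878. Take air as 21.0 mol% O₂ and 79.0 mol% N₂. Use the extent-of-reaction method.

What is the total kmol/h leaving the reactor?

Stoichiometric O₂ = 5 × 45.1 = 225.5 kmol/h; O₂ fed = 225.5 × 1.165 = 262.7 kmol/h.
N₂ fed = 262.7 × 79/21 = 988.3 kmol/h.
Fuel reacted = 0.878 × 45.1 → ξ = 39.6 kmol/h.
Outlet (n = n₀ + ν ξ):
  C₃H₈: 45.1 − 1(39.6) = 5.502
  O₂: 262.7 − 5(39.6) = 64.72
  N₂: 988.3 (inert)
  CO₂: 0 + 3(39.6) = 118.8
  H₂O: 0 + 4(39.6) = 158.4
Total out = 5.502 + 64.72 + 988.3 + 118.8 + 158.4 = 1336 kmol/h.

1340 kmol/h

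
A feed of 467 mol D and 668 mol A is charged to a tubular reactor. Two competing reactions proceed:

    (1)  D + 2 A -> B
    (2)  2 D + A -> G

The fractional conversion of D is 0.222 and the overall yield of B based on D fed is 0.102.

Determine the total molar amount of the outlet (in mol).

Yield of B: 1ξ₁ / 467 = 0.102 → ξ₁ = 47.63 mol.
Conversion of D: 1ξ₁ + 2ξ₂ = 0.222 × 467 = 103.7 → ξ₂ = 28.02 mol.
Outlet amounts (n = n₀ + Σ ν·ξ):
  D: 467 − 1(47.63) − 2(28.02) = 363.3
  A: 668 − 2(47.63) − 1(28.02) = 544.7
  B: 0 + 1(47.63) = 47.63
  G: 0 + 1(28.02) = 28.02
Total out = 363.3 + 544.7 + 47.63 + 28.02 = 983.7 mol.

984 mol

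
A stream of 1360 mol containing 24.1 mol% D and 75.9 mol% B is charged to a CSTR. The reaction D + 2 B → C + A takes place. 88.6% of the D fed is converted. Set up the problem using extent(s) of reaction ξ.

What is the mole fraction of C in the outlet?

D reacted = 0.886 × 327.8 = 290.4 mol; ν_D = −1, so ξ = 290.4/1 = 290.4 mol.
Outlet amounts (n = n₀ + ν ξ):
  D: 327.8 − 1(290.4) = 37.36
  B: 1032 − 2(290.4) = 451.4
  C: 0 + 1(290.4) = 290.4
  A: 0 + 1(290.4) = 290.4
Total out = 1070 mol; y_C = 290.4 / 1070 = 0.2715.

0.271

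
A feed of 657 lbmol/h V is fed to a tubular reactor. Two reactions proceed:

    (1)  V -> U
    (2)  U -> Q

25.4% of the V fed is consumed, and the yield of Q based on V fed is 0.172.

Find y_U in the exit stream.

Conversion of V: V consumed = 1ξ₁ = 0.254 × 657 → ξ₁ = 166.9 lbmol/h.
Yield of Q: 1ξ₂ / 657 = 0.172 → ξ₂ = 113 lbmol/h.
Outlet amounts (n = n₀ + Σ ν·ξ):
  V: 657 − 1(166.9) = 490.1
  U: 0 + 1(166.9) − 1(113) = 53.87
  Q: 0 + 1(113) = 113
Total out = 657 lbmol/h; y_U = 53.87 / 657 = 0.082.

0.082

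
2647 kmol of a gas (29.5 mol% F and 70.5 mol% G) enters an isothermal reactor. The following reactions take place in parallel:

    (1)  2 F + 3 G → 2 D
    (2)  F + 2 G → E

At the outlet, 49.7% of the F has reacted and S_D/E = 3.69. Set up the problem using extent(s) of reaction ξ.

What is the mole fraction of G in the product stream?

Conversion of F: F consumed = 0.497 × 780.9 = 388.1 kmol = 2ξ₁ + 1ξ₂.
Selectivity: 2ξ₁ / (1ξ₂) = 3.69 → ξ₁ = 1.845 ξ₂.
Substitute: (2·1.845 + 1) ξ₂ = 388.1 → ξ₂ = 82.75 kmol, ξ₁ = 152.7 kmol.
Outlet amounts (n = n₀ + Σ ν·ξ):
  F: 780.9 − 2(152.7) − 1(82.75) = 392.8
  G: 1866 − 3(152.7) − 2(82.75) = 1243
  D: 0 + 2(152.7) = 305.3
  E: 0 + 1(82.75) = 82.75
Total out = 2023 kmol; y_G = 1243 / 2023 = 0.6141.

0.614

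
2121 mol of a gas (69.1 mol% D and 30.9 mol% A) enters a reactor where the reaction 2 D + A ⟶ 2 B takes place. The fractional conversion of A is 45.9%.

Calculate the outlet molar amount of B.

602 mol

A reacted = 0.459 × 655.4 = 300.8 mol; ν_A = −1, so ξ = 300.8/1 = 300.8 mol.
Outlet amounts (n = n₀ + ν ξ):
  D: 1466 − 2(300.8) = 864
  A: 655.4 − 1(300.8) = 354.6
  B: 0 + 2(300.8) = 601.6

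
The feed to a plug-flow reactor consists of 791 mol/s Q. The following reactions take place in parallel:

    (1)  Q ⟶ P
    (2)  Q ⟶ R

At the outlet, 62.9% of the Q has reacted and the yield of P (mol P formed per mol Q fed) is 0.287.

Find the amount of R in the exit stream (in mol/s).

271 mol/s

Yield of P: 1ξ₁ / 791 = 0.287 → ξ₁ = 227 mol/s.
Conversion of Q: 1ξ₁ + 1ξ₂ = 0.629 × 791 = 497.5 → ξ₂ = 270.5 mol/s.
Outlet amounts (n = n₀ + Σ ν·ξ):
  Q: 791 − 1(227) − 1(270.5) = 293.5
  P: 0 + 1(227) = 227
  R: 0 + 1(270.5) = 270.5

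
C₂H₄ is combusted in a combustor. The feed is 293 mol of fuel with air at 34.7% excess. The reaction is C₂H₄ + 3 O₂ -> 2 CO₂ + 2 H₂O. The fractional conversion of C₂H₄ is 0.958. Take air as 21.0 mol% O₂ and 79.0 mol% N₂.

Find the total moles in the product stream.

5930 mol

Stoichiometric O₂ = 3 × 293 = 879 mol; O₂ fed = 879 × 1.347 = 1184 mol.
N₂ fed = 1184 × 79/21 = 4454 mol.
Fuel reacted = 0.958 × 293 → ξ = 280.7 mol.
Outlet (n = n₀ + ν ξ):
  C₂H₄: 293 − 1(280.7) = 12.31
  O₂: 1184 − 3(280.7) = 341.9
  N₂: 4454 (inert)
  CO₂: 0 + 2(280.7) = 561.4
  H₂O: 0 + 2(280.7) = 561.4
Total out = 12.31 + 341.9 + 4454 + 561.4 + 561.4 = 5931 mol.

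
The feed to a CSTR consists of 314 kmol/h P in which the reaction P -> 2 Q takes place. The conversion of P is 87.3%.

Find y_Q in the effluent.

0.932

P reacted = 0.873 × 314 = 274.1 kmol/h; ν_P = −1, so ξ = 274.1/1 = 274.1 kmol/h.
Outlet amounts (n = n₀ + ν ξ):
  P: 314 − 1(274.1) = 39.88
  Q: 0 + 2(274.1) = 548.2
Total out = 588.1 kmol/h; y_Q = 548.2 / 588.1 = 0.9322.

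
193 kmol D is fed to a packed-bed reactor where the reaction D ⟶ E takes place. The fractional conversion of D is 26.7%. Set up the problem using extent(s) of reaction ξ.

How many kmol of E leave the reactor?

D reacted = 0.267 × 193 = 51.53 kmol; ν_D = −1, so ξ = 51.53/1 = 51.53 kmol.
Outlet amounts (n = n₀ + ν ξ):
  D: 193 − 1(51.53) = 141.5
  E: 0 + 1(51.53) = 51.53

51.5 kmol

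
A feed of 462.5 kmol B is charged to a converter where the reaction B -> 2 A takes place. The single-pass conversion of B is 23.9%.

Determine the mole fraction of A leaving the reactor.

0.386

B reacted = 0.239 × 462.5 = 110.5 kmol; ν_B = −1, so ξ = 110.5/1 = 110.5 kmol.
Outlet amounts (n = n₀ + ν ξ):
  B: 462.5 − 1(110.5) = 352
  A: 0 + 2(110.5) = 221.1
Total out = 573 kmol; y_A = 221.1 / 573 = 0.3858.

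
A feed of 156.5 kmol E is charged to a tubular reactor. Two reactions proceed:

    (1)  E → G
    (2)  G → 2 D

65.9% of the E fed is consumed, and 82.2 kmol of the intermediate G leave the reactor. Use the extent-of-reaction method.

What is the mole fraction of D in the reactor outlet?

0.236

Conversion of E: E consumed = 1ξ₁ = 0.659 × 156.5 → ξ₁ = 103.1 kmol.
G balance: n_G = 0 + 1ξ₁ − 1ξ₂ = 82.2 → ξ₂ = (1·103.1 − 82.2)/1 = 20.93 kmol.
Outlet amounts (n = n₀ + Σ ν·ξ):
  E: 156.5 − 1(103.1) = 53.37
  G: 0 + 1(103.1) − 1(20.93) = 82.2
  D: 0 + 2(20.93) = 41.87
Total out = 177.4 kmol; y_D = 41.87 / 177.4 = 0.236.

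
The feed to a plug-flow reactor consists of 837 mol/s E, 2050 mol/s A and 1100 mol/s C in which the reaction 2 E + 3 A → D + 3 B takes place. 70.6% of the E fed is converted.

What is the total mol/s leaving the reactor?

E reacted = 0.706 × 837 = 590.9 mol/s; ν_E = −2, so ξ = 590.9/2 = 295.5 mol/s.
Outlet amounts (n = n₀ + ν ξ):
  E: 837 − 2(295.5) = 246.1
  A: 2050 − 3(295.5) = 1164
  D: 0 + 1(295.5) = 295.5
  B: 0 + 3(295.5) = 886.4
  C: 1100 (inert)
Total out = 246.1 + 1164 + 295.5 + 886.4 + 1100 = 3692 mol/s.

3690 mol/s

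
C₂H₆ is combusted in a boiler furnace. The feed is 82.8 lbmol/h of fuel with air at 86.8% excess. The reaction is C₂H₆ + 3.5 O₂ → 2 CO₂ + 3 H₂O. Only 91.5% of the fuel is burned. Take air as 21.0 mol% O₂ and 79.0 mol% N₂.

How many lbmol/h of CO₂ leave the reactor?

152 lbmol/h

Stoichiometric O₂ = 3.5 × 82.8 = 289.8 lbmol/h; O₂ fed = 289.8 × 1.868 = 541.3 lbmol/h.
N₂ fed = 541.3 × 79/21 = 2036 lbmol/h.
Fuel reacted = 0.915 × 82.8 → ξ = 75.76 lbmol/h.
Outlet (n = n₀ + ν ξ):
  C₂H₆: 82.8 − 1(75.76) = 7.038
  O₂: 541.3 − 3.5(75.76) = 276.2
  N₂: 2036 (inert)
  CO₂: 0 + 2(75.76) = 151.5
  H₂O: 0 + 3(75.76) = 227.3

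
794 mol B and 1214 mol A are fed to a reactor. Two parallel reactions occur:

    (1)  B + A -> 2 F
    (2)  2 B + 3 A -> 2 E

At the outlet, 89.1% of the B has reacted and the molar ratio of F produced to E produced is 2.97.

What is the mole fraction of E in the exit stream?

0.18

Conversion of B: B consumed = 0.891 × 794 = 707.5 mol = 1ξ₁ + 2ξ₂.
Selectivity: 2ξ₁ / (2ξ₂) = 2.97 → ξ₁ = 2.97 ξ₂.
Substitute: (1·2.97 + 2) ξ₂ = 707.5 → ξ₂ = 142.3 mol, ξ₁ = 422.8 mol.
Outlet amounts (n = n₀ + Σ ν·ξ):
  B: 794 − 1(422.8) − 2(142.3) = 86.55
  A: 1214 − 1(422.8) − 3(142.3) = 364.2
  F: 0 + 2(422.8) = 845.5
  E: 0 + 2(142.3) = 284.7
Total out = 1581 mol; y_E = 284.7 / 1581 = 0.1801.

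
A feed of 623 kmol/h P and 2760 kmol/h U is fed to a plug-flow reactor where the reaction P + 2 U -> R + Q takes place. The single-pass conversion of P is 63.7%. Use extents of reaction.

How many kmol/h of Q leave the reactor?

397 kmol/h

P reacted = 0.637 × 623 = 396.9 kmol/h; ν_P = −1, so ξ = 396.9/1 = 396.9 kmol/h.
Outlet amounts (n = n₀ + ν ξ):
  P: 623 − 1(396.9) = 226.1
  U: 2760 − 2(396.9) = 1966
  R: 0 + 1(396.9) = 396.9
  Q: 0 + 1(396.9) = 396.9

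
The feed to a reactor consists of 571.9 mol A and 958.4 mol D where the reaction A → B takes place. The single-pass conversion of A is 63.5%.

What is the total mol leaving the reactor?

1530 mol

A reacted = 0.635 × 571.9 = 363.2 mol; ν_A = −1, so ξ = 363.2/1 = 363.2 mol.
Outlet amounts (n = n₀ + ν ξ):
  A: 571.9 − 1(363.2) = 208.7
  B: 0 + 1(363.2) = 363.2
  D: 958.4 (inert)
Total out = 208.7 + 363.2 + 958.4 = 1530 mol.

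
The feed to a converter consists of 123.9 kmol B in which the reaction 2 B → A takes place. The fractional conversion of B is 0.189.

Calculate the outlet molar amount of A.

B reacted = 0.189 × 123.9 = 23.42 kmol; ν_B = −2, so ξ = 23.42/2 = 11.71 kmol.
Outlet amounts (n = n₀ + ν ξ):
  B: 123.9 − 2(11.71) = 100.5
  A: 0 + 1(11.71) = 11.71

11.7 kmol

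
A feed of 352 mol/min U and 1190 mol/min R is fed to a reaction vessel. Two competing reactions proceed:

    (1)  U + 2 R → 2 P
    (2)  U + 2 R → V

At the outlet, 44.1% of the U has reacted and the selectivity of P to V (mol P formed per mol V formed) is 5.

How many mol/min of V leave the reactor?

44.4 mol/min

Conversion of U: U consumed = 0.441 × 352 = 155.2 mol/min = 1ξ₁ + 1ξ₂.
Selectivity: 2ξ₁ / (1ξ₂) = 5 → ξ₁ = 2.5 ξ₂.
Substitute: (1·2.5 + 1) ξ₂ = 155.2 → ξ₂ = 44.35 mol/min, ξ₁ = 110.9 mol/min.
Outlet amounts (n = n₀ + Σ ν·ξ):
  U: 352 − 1(110.9) − 1(44.35) = 196.8
  R: 1190 − 2(110.9) − 2(44.35) = 879.5
  P: 0 + 2(110.9) = 221.8
  V: 0 + 1(44.35) = 44.35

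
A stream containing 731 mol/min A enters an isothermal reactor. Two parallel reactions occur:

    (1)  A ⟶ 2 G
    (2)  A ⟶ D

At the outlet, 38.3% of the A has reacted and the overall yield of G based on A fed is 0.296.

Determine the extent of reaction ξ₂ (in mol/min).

ξ₂ = 172 mol/min

Yield of G: 2ξ₁ / 731 = 0.296 → ξ₁ = 108.2 mol/min.
Conversion of A: 1ξ₁ + 1ξ₂ = 0.383 × 731 = 280 → ξ₂ = 171.8 mol/min.
Outlet amounts (n = n₀ + Σ ν·ξ):
  A: 731 − 1(108.2) − 1(171.8) = 451
  G: 0 + 2(108.2) = 216.4
  D: 0 + 1(171.8) = 171.8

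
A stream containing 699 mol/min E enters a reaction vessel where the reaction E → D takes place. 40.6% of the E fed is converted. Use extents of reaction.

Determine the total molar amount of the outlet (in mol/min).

699 mol/min

E reacted = 0.406 × 699 = 283.8 mol/min; ν_E = −1, so ξ = 283.8/1 = 283.8 mol/min.
Outlet amounts (n = n₀ + ν ξ):
  E: 699 − 1(283.8) = 415.2
  D: 0 + 1(283.8) = 283.8
Total out = 415.2 + 283.8 = 699 mol/min.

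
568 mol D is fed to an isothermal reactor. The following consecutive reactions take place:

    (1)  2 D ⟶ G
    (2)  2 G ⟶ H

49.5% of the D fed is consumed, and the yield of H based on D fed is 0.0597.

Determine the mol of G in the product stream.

72.8 mol

Conversion of D: D consumed = 2ξ₁ = 0.495 × 568 → ξ₁ = 140.6 mol.
Yield of H: 1ξ₂ / 568 = 0.0597 → ξ₂ = 33.91 mol.
Outlet amounts (n = n₀ + Σ ν·ξ):
  D: 568 − 2(140.6) = 286.8
  G: 0 + 1(140.6) − 2(33.91) = 72.76
  H: 0 + 1(33.91) = 33.91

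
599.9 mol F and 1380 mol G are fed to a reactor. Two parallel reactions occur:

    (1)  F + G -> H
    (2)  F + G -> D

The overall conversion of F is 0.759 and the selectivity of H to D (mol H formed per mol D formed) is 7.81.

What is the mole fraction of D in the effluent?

0.0339

Conversion of F: F consumed = 0.759 × 599.9 = 455.3 mol = 1ξ₁ + 1ξ₂.
Selectivity: 1ξ₁ / (1ξ₂) = 7.81 → ξ₁ = 7.81 ξ₂.
Substitute: (1·7.81 + 1) ξ₂ = 455.3 → ξ₂ = 51.68 mol, ξ₁ = 403.6 mol.
Outlet amounts (n = n₀ + Σ ν·ξ):
  F: 599.9 − 1(403.6) − 1(51.68) = 144.6
  G: 1380 − 1(403.6) − 1(51.68) = 924.7
  H: 0 + 1(403.6) = 403.6
  D: 0 + 1(51.68) = 51.68
Total out = 1525 mol; y_D = 51.68 / 1525 = 0.0339.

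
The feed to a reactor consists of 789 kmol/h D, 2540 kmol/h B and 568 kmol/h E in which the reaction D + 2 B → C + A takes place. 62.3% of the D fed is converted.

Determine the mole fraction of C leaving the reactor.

0.144

D reacted = 0.623 × 789 = 491.5 kmol/h; ν_D = −1, so ξ = 491.5/1 = 491.5 kmol/h.
Outlet amounts (n = n₀ + ν ξ):
  D: 789 − 1(491.5) = 297.5
  B: 2540 − 2(491.5) = 1557
  C: 0 + 1(491.5) = 491.5
  A: 0 + 1(491.5) = 491.5
  E: 568 (inert)
Total out = 3405 kmol/h; y_C = 491.5 / 3405 = 0.1443.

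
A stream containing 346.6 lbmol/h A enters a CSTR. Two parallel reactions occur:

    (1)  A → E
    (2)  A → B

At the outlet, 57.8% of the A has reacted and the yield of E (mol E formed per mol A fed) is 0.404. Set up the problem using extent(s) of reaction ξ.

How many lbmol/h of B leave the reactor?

Yield of E: 1ξ₁ / 346.6 = 0.404 → ξ₁ = 140 lbmol/h.
Conversion of A: 1ξ₁ + 1ξ₂ = 0.578 × 346.6 = 200.3 → ξ₂ = 60.31 lbmol/h.
Outlet amounts (n = n₀ + Σ ν·ξ):
  A: 346.6 − 1(140) − 1(60.31) = 146.3
  E: 0 + 1(140) = 140
  B: 0 + 1(60.31) = 60.31

60.3 lbmol/h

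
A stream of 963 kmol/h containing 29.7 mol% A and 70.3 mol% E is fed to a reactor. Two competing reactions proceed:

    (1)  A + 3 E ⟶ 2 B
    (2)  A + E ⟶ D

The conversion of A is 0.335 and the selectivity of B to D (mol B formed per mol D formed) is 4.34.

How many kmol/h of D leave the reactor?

30.2 kmol/h

Conversion of A: A consumed = 0.335 × 286 = 95.81 kmol/h = 1ξ₁ + 1ξ₂.
Selectivity: 2ξ₁ / (1ξ₂) = 4.34 → ξ₁ = 2.17 ξ₂.
Substitute: (1·2.17 + 1) ξ₂ = 95.81 → ξ₂ = 30.23 kmol/h, ξ₁ = 65.59 kmol/h.
Outlet amounts (n = n₀ + Σ ν·ξ):
  A: 286 − 1(65.59) − 1(30.23) = 190.2
  E: 677 − 3(65.59) − 1(30.23) = 450
  B: 0 + 2(65.59) = 131.2
  D: 0 + 1(30.23) = 30.23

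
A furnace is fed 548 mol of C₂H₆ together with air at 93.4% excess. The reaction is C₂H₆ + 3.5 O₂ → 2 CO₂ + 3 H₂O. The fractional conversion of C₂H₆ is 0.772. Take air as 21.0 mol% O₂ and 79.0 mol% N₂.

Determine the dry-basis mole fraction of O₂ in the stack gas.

Stoichiometric O₂ = 3.5 × 548 = 1918 mol; O₂ fed = 1918 × 1.934 = 3709 mol.
N₂ fed = 3709 × 79/21 = 13950 mol.
Fuel reacted = 0.772 × 548 → ξ = 423.1 mol.
Outlet (n = n₀ + ν ξ):
  C₂H₆: 548 − 1(423.1) = 124.9
  O₂: 3709 − 3.5(423.1) = 2229
  N₂: 13950 (inert)
  CO₂: 0 + 2(423.1) = 846.1
  H₂O: 0 + 3(423.1) = 1269
Dry total = 17150 mol; y_O₂ (dry) = 2229 / 17150 = 0.1299.

0.13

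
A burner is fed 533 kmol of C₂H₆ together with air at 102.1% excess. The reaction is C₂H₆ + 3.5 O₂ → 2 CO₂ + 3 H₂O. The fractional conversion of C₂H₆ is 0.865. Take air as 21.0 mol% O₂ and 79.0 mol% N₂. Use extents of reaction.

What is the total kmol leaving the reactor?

18700 kmol

Stoichiometric O₂ = 3.5 × 533 = 1866 kmol; O₂ fed = 1866 × 2.021 = 3770 kmol.
N₂ fed = 3770 × 79/21 = 14180 kmol.
Fuel reacted = 0.865 × 533 → ξ = 461 kmol.
Outlet (n = n₀ + ν ξ):
  C₂H₆: 533 − 1(461) = 71.95
  O₂: 3770 − 3.5(461) = 2157
  N₂: 14180 (inert)
  CO₂: 0 + 2(461) = 922.1
  H₂O: 0 + 3(461) = 1383
Total out = 71.95 + 2157 + 14180 + 922.1 + 1383 = 18720 kmol.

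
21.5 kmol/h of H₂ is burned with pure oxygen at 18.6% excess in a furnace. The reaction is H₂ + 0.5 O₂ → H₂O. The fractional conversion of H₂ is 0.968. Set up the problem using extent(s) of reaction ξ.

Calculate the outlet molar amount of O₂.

2.34 kmol/h

Stoichiometric O₂ = 0.5 × 21.5 = 10.75 kmol/h; O₂ fed = 10.75 × 1.186 = 12.75 kmol/h.
Fuel reacted = 0.968 × 21.5 → ξ = 20.81 kmol/h.
Outlet (n = n₀ + ν ξ):
  H₂: 21.5 − 1(20.81) = 0.688
  O₂: 12.75 − 0.5(20.81) = 2.344
  H₂O: 0 + 1(20.81) = 20.81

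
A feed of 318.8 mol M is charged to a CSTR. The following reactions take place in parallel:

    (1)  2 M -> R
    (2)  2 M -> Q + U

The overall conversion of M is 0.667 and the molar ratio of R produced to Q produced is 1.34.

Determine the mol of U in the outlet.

45.4 mol

Conversion of M: M consumed = 0.667 × 318.8 = 212.6 mol = 2ξ₁ + 2ξ₂.
Selectivity: 1ξ₁ / (1ξ₂) = 1.34 → ξ₁ = 1.34 ξ₂.
Substitute: (2·1.34 + 2) ξ₂ = 212.6 → ξ₂ = 45.44 mol, ξ₁ = 60.88 mol.
Outlet amounts (n = n₀ + Σ ν·ξ):
  M: 318.8 − 2(60.88) − 2(45.44) = 106.2
  R: 0 + 1(60.88) = 60.88
  Q: 0 + 1(45.44) = 45.44
  U: 0 + 1(45.44) = 45.44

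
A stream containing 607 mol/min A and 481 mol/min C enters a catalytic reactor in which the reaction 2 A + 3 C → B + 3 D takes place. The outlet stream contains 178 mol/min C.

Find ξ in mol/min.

ξ = 101 mol/min

For C: n = n₀ − 3ξ → 178 = 481 − 3ξ, giving ξ = 101 mol/min.
Outlet amounts (n = n₀ + ν ξ):
  A: 607 − 2(101) = 405
  C: 481 − 3(101) = 178
  B: 0 + 1(101) = 101
  D: 0 + 3(101) = 303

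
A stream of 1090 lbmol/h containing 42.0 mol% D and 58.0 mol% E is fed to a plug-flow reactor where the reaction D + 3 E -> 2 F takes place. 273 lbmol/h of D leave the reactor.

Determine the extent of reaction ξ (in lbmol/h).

ξ = 185 lbmol/h

For D: n = n₀ − 1ξ → 273 = 457.8 − 1ξ, giving ξ = 184.8 lbmol/h.
Outlet amounts (n = n₀ + ν ξ):
  D: 457.8 − 1(184.8) = 273
  E: 632.2 − 3(184.8) = 77.8
  F: 0 + 2(184.8) = 369.6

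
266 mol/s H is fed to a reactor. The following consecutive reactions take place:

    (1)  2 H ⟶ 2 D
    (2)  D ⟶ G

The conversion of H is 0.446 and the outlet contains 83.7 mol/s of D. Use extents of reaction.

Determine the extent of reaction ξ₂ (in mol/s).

Conversion of H: H consumed = 2ξ₁ = 0.446 × 266 → ξ₁ = 59.32 mol/s.
D balance: n_D = 0 + 2ξ₁ − 1ξ₂ = 83.7 → ξ₂ = (2·59.32 − 83.7)/1 = 34.94 mol/s.
Outlet amounts (n = n₀ + Σ ν·ξ):
  H: 266 − 2(59.32) = 147.4
  D: 0 + 2(59.32) − 1(34.94) = 83.7
  G: 0 + 1(34.94) = 34.94

ξ₂ = 34.9 mol/s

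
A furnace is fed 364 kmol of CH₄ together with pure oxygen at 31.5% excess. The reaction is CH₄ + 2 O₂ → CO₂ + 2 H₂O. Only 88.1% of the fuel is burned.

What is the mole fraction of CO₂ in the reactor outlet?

0.243

Stoichiometric O₂ = 2 × 364 = 728 kmol; O₂ fed = 728 × 1.315 = 957.3 kmol.
Fuel reacted = 0.881 × 364 → ξ = 320.7 kmol.
Outlet (n = n₀ + ν ξ):
  CH₄: 364 − 1(320.7) = 43.32
  O₂: 957.3 − 2(320.7) = 316
  CO₂: 0 + 1(320.7) = 320.7
  H₂O: 0 + 2(320.7) = 641.4
Total out = 1321 kmol; y_CO₂ = 320.7 / 1321 = 0.2427.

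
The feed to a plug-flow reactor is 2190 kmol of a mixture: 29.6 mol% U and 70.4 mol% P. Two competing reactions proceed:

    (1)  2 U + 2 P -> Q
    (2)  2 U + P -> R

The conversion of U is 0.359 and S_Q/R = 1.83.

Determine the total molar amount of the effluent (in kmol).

1880 kmol

Conversion of U: U consumed = 0.359 × 648.2 = 232.7 kmol = 2ξ₁ + 2ξ₂.
Selectivity: 1ξ₁ / (1ξ₂) = 1.83 → ξ₁ = 1.83 ξ₂.
Substitute: (2·1.83 + 2) ξ₂ = 232.7 → ξ₂ = 41.12 kmol, ξ₁ = 75.24 kmol.
Outlet amounts (n = n₀ + Σ ν·ξ):
  U: 648.2 − 2(75.24) − 2(41.12) = 415.5
  P: 1542 − 2(75.24) − 1(41.12) = 1350
  Q: 0 + 1(75.24) = 75.24
  R: 0 + 1(41.12) = 41.12
Total out = 415.5 + 1350 + 75.24 + 41.12 = 1882 kmol.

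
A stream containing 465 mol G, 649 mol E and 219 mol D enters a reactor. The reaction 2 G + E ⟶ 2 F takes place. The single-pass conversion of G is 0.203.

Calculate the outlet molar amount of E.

602 mol

G reacted = 0.203 × 465 = 94.4 mol; ν_G = −2, so ξ = 94.4/2 = 47.2 mol.
Outlet amounts (n = n₀ + ν ξ):
  G: 465 − 2(47.2) = 370.6
  E: 649 − 1(47.2) = 601.8
  F: 0 + 2(47.2) = 94.4
  D: 219 (inert)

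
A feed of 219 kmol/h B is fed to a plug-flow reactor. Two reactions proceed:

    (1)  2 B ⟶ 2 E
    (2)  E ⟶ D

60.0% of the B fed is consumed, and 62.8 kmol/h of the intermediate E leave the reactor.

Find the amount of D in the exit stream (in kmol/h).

68.6 kmol/h

Conversion of B: B consumed = 2ξ₁ = 0.6 × 219 → ξ₁ = 65.7 kmol/h.
E balance: n_E = 0 + 2ξ₁ − 1ξ₂ = 62.8 → ξ₂ = (2·65.7 − 62.8)/1 = 68.6 kmol/h.
Outlet amounts (n = n₀ + Σ ν·ξ):
  B: 219 − 2(65.7) = 87.6
  E: 0 + 2(65.7) − 1(68.6) = 62.8
  D: 0 + 1(68.6) = 68.6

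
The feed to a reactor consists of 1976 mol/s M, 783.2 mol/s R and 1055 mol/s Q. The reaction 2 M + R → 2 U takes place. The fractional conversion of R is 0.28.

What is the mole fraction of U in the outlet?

0.122

R reacted = 0.28 × 783.2 = 219.3 mol/s; ν_R = −1, so ξ = 219.3/1 = 219.3 mol/s.
Outlet amounts (n = n₀ + ν ξ):
  M: 1976 − 2(219.3) = 1537
  R: 783.2 − 1(219.3) = 563.9
  U: 0 + 2(219.3) = 438.6
  Q: 1055 (inert)
Total out = 3595 mol/s; y_U = 438.6 / 3595 = 0.122.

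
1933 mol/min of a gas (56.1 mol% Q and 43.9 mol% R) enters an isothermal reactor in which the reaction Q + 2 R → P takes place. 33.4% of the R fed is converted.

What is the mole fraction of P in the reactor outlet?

0.0859

R reacted = 0.334 × 848.6 = 283.4 mol/min; ν_R = −2, so ξ = 283.4/2 = 141.7 mol/min.
Outlet amounts (n = n₀ + ν ξ):
  Q: 1084 − 1(141.7) = 942.7
  R: 848.6 − 2(141.7) = 565.2
  P: 0 + 1(141.7) = 141.7
Total out = 1650 mol/min; y_P = 141.7 / 1650 = 0.08591.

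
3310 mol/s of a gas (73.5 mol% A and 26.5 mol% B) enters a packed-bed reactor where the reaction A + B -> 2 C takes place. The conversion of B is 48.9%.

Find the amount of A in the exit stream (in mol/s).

2000 mol/s

B reacted = 0.489 × 877.1 = 428.9 mol/s; ν_B = −1, so ξ = 428.9/1 = 428.9 mol/s.
Outlet amounts (n = n₀ + ν ξ):
  A: 2433 − 1(428.9) = 2004
  B: 877.1 − 1(428.9) = 448.2
  C: 0 + 2(428.9) = 857.9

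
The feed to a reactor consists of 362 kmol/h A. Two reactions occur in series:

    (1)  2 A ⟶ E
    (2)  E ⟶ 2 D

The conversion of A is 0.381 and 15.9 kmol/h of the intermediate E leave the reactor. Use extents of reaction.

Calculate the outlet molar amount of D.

106 kmol/h

Conversion of A: A consumed = 2ξ₁ = 0.381 × 362 → ξ₁ = 68.96 kmol/h.
E balance: n_E = 0 + 1ξ₁ − 1ξ₂ = 15.9 → ξ₂ = (1·68.96 − 15.9)/1 = 53.06 kmol/h.
Outlet amounts (n = n₀ + Σ ν·ξ):
  A: 362 − 2(68.96) = 224.1
  E: 0 + 1(68.96) − 1(53.06) = 15.9
  D: 0 + 2(53.06) = 106.1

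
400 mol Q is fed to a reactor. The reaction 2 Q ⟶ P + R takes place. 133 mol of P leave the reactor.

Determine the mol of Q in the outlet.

For P: n = n₀ + 1ξ → 133 = 0 + 1ξ, giving ξ = 133 mol.
Outlet amounts (n = n₀ + ν ξ):
  Q: 400 − 2(133) = 134
  P: 0 + 1(133) = 133
  R: 0 + 1(133) = 133

134 mol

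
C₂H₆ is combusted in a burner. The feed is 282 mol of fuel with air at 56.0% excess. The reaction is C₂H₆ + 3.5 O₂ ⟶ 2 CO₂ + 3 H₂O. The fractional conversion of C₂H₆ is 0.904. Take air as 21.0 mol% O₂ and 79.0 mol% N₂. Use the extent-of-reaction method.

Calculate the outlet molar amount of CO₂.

510 mol

Stoichiometric O₂ = 3.5 × 282 = 987 mol; O₂ fed = 987 × 1.560 = 1540 mol.
N₂ fed = 1540 × 79/21 = 5792 mol.
Fuel reacted = 0.904 × 282 → ξ = 254.9 mol.
Outlet (n = n₀ + ν ξ):
  C₂H₆: 282 − 1(254.9) = 27.07
  O₂: 1540 − 3.5(254.9) = 647.5
  N₂: 5792 (inert)
  CO₂: 0 + 2(254.9) = 509.9
  H₂O: 0 + 3(254.9) = 764.8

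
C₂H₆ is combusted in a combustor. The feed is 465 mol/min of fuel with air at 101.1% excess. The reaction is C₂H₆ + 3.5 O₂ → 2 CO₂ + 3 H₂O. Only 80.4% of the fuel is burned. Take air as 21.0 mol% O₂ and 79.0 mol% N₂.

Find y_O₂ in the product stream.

0.121

Stoichiometric O₂ = 3.5 × 465 = 1628 mol/min; O₂ fed = 1628 × 2.011 = 3273 mol/min.
N₂ fed = 3273 × 79/21 = 12310 mol/min.
Fuel reacted = 0.804 × 465 → ξ = 373.9 mol/min.
Outlet (n = n₀ + ν ξ):
  C₂H₆: 465 − 1(373.9) = 91.14
  O₂: 3273 − 3.5(373.9) = 1964
  N₂: 12310 (inert)
  CO₂: 0 + 2(373.9) = 747.7
  H₂O: 0 + 3(373.9) = 1122
Total out = 16240 mol/min; y_O₂ = 1964 / 16240 = 0.121.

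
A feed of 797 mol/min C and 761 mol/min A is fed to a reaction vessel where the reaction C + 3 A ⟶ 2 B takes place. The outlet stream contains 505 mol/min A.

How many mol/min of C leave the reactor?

712 mol/min

For A: n = n₀ − 3ξ → 505 = 761 − 3ξ, giving ξ = 85.33 mol/min.
Outlet amounts (n = n₀ + ν ξ):
  C: 797 − 1(85.33) = 711.7
  A: 761 − 3(85.33) = 505
  B: 0 + 2(85.33) = 170.7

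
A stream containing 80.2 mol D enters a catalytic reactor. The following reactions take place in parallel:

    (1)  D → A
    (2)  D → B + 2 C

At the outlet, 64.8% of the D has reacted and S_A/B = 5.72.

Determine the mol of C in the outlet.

15.5 mol

Conversion of D: D consumed = 0.648 × 80.2 = 51.97 mol = 1ξ₁ + 1ξ₂.
Selectivity: 1ξ₁ / (1ξ₂) = 5.72 → ξ₁ = 5.72 ξ₂.
Substitute: (1·5.72 + 1) ξ₂ = 51.97 → ξ₂ = 7.734 mol, ξ₁ = 44.24 mol.
Outlet amounts (n = n₀ + Σ ν·ξ):
  D: 80.2 − 1(44.24) − 1(7.734) = 28.23
  A: 0 + 1(44.24) = 44.24
  B: 0 + 1(7.734) = 7.734
  C: 0 + 2(7.734) = 15.47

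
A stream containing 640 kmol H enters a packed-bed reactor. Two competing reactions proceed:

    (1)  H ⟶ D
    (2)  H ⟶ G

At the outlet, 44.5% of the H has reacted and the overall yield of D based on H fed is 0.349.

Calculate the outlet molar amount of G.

Yield of D: 1ξ₁ / 640 = 0.349 → ξ₁ = 223.4 kmol.
Conversion of H: 1ξ₁ + 1ξ₂ = 0.445 × 640 = 284.8 → ξ₂ = 61.44 kmol.
Outlet amounts (n = n₀ + Σ ν·ξ):
  H: 640 − 1(223.4) − 1(61.44) = 355.2
  D: 0 + 1(223.4) = 223.4
  G: 0 + 1(61.44) = 61.44

61.4 kmol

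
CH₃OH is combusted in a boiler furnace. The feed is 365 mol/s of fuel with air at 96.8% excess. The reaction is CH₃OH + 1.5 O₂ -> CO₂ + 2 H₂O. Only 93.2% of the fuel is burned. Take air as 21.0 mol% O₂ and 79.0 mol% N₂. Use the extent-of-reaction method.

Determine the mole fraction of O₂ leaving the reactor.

0.1

Stoichiometric O₂ = 1.5 × 365 = 547.5 mol/s; O₂ fed = 547.5 × 1.968 = 1077 mol/s.
N₂ fed = 1077 × 79/21 = 4053 mol/s.
Fuel reacted = 0.932 × 365 → ξ = 340.2 mol/s.
Outlet (n = n₀ + ν ξ):
  CH₃OH: 365 − 1(340.2) = 24.82
  O₂: 1077 − 1.5(340.2) = 567.2
  N₂: 4053 (inert)
  CO₂: 0 + 1(340.2) = 340.2
  H₂O: 0 + 2(340.2) = 680.4
Total out = 5666 mol/s; y_O₂ = 567.2 / 5666 = 0.1001.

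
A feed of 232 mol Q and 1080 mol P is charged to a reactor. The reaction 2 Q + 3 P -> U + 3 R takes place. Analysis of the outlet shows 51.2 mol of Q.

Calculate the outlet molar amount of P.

809 mol

For Q: n = n₀ − 2ξ → 51.2 = 232 − 2ξ, giving ξ = 90.4 mol.
Outlet amounts (n = n₀ + ν ξ):
  Q: 232 − 2(90.4) = 51.2
  P: 1080 − 3(90.4) = 808.8
  U: 0 + 1(90.4) = 90.4
  R: 0 + 3(90.4) = 271.2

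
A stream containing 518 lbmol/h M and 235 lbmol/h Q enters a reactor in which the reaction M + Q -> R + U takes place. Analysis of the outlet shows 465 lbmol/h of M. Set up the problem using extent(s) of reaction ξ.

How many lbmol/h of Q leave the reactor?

182 lbmol/h

For M: n = n₀ − 1ξ → 465 = 518 − 1ξ, giving ξ = 53 lbmol/h.
Outlet amounts (n = n₀ + ν ξ):
  M: 518 − 1(53) = 465
  Q: 235 − 1(53) = 182
  R: 0 + 1(53) = 53
  U: 0 + 1(53) = 53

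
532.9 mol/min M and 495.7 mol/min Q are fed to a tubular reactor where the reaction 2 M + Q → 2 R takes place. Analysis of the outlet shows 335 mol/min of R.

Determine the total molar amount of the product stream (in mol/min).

861 mol/min

For R: n = n₀ + 2ξ → 335 = 0 + 2ξ, giving ξ = 167.5 mol/min.
Outlet amounts (n = n₀ + ν ξ):
  M: 532.9 − 2(167.5) = 197.9
  Q: 495.7 − 1(167.5) = 328.2
  R: 0 + 2(167.5) = 335
Total out = 197.9 + 328.2 + 335 = 861.1 mol/min.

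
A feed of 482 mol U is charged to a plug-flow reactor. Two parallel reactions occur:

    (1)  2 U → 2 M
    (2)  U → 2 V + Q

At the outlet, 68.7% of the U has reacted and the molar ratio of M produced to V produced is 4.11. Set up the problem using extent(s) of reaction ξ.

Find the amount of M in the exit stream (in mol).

Conversion of U: U consumed = 0.687 × 482 = 331.1 mol = 2ξ₁ + 1ξ₂.
Selectivity: 2ξ₁ / (2ξ₂) = 4.11 → ξ₁ = 4.11 ξ₂.
Substitute: (2·4.11 + 1) ξ₂ = 331.1 → ξ₂ = 35.91 mol, ξ₁ = 147.6 mol.
Outlet amounts (n = n₀ + Σ ν·ξ):
  U: 482 − 2(147.6) − 1(35.91) = 150.9
  M: 0 + 2(147.6) = 295.2
  V: 0 + 2(35.91) = 71.83
  Q: 0 + 1(35.91) = 35.91

295 mol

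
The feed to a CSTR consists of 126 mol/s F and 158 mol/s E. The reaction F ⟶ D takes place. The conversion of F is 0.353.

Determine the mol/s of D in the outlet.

F reacted = 0.353 × 126 = 44.48 mol/s; ν_F = −1, so ξ = 44.48/1 = 44.48 mol/s.
Outlet amounts (n = n₀ + ν ξ):
  F: 126 − 1(44.48) = 81.52
  D: 0 + 1(44.48) = 44.48
  E: 158 (inert)

44.5 mol/s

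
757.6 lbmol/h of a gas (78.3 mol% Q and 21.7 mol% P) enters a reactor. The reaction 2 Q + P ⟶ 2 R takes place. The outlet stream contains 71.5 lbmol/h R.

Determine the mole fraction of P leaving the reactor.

0.178

For R: n = n₀ + 2ξ → 71.5 = 0 + 2ξ, giving ξ = 35.75 lbmol/h.
Outlet amounts (n = n₀ + ν ξ):
  Q: 593.2 − 2(35.75) = 521.7
  P: 164.4 − 1(35.75) = 128.6
  R: 0 + 2(35.75) = 71.5
Total out = 721.9 lbmol/h; y_P = 128.6 / 721.9 = 0.1782.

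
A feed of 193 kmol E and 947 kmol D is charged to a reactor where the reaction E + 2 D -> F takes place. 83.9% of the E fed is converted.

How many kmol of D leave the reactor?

E reacted = 0.839 × 193 = 161.9 kmol; ν_E = −1, so ξ = 161.9/1 = 161.9 kmol.
Outlet amounts (n = n₀ + ν ξ):
  E: 193 − 1(161.9) = 31.07
  D: 947 − 2(161.9) = 623.1
  F: 0 + 1(161.9) = 161.9

623 kmol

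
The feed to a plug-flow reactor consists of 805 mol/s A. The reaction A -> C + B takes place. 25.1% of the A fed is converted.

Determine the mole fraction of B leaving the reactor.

0.201

A reacted = 0.251 × 805 = 202.1 mol/s; ν_A = −1, so ξ = 202.1/1 = 202.1 mol/s.
Outlet amounts (n = n₀ + ν ξ):
  A: 805 − 1(202.1) = 602.9
  C: 0 + 1(202.1) = 202.1
  B: 0 + 1(202.1) = 202.1
Total out = 1007 mol/s; y_B = 202.1 / 1007 = 0.2006.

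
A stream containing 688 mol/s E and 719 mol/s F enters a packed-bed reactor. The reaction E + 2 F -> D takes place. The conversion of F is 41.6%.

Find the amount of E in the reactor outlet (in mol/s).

538 mol/s

F reacted = 0.416 × 719 = 299.1 mol/s; ν_F = −2, so ξ = 299.1/2 = 149.6 mol/s.
Outlet amounts (n = n₀ + ν ξ):
  E: 688 − 1(149.6) = 538.4
  F: 719 − 2(149.6) = 419.9
  D: 0 + 1(149.6) = 149.6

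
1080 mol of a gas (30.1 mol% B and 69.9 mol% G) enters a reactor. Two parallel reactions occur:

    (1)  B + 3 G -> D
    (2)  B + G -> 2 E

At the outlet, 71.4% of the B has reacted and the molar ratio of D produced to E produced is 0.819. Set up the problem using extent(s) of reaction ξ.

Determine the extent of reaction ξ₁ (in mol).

ξ₁ = 144 mol

Conversion of B: B consumed = 0.714 × 325.1 = 232.1 mol = 1ξ₁ + 1ξ₂.
Selectivity: 1ξ₁ / (2ξ₂) = 0.819 → ξ₁ = 1.638 ξ₂.
Substitute: (1·1.638 + 1) ξ₂ = 232.1 → ξ₂ = 87.99 mol, ξ₁ = 144.1 mol.
Outlet amounts (n = n₀ + Σ ν·ξ):
  B: 325.1 − 1(144.1) − 1(87.99) = 92.97
  G: 754.9 − 3(144.1) − 1(87.99) = 234.6
  D: 0 + 1(144.1) = 144.1
  E: 0 + 2(87.99) = 176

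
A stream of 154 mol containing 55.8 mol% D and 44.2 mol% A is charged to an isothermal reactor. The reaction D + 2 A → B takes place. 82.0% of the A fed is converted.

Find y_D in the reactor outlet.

0.591

A reacted = 0.82 × 68.07 = 55.82 mol; ν_A = −2, so ξ = 55.82/2 = 27.91 mol.
Outlet amounts (n = n₀ + ν ξ):
  D: 85.93 − 1(27.91) = 58.02
  A: 68.07 − 2(27.91) = 12.25
  B: 0 + 1(27.91) = 27.91
Total out = 98.18 mol; y_D = 58.02 / 98.18 = 0.591.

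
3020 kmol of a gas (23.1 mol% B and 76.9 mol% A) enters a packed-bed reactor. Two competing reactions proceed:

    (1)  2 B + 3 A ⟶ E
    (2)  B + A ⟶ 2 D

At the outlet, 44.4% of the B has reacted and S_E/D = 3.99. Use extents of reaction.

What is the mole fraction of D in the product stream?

0.015

Conversion of B: B consumed = 0.444 × 697.6 = 309.7 kmol = 2ξ₁ + 1ξ₂.
Selectivity: 1ξ₁ / (2ξ₂) = 3.99 → ξ₁ = 7.98 ξ₂.
Substitute: (2·7.98 + 1) ξ₂ = 309.7 → ξ₂ = 18.26 kmol, ξ₁ = 145.7 kmol.
Outlet amounts (n = n₀ + Σ ν·ξ):
  B: 697.6 − 2(145.7) − 1(18.26) = 387.9
  A: 2322 − 3(145.7) − 1(18.26) = 1867
  E: 0 + 1(145.7) = 145.7
  D: 0 + 2(18.26) = 36.53
Total out = 2437 kmol; y_D = 36.53 / 2437 = 0.01499.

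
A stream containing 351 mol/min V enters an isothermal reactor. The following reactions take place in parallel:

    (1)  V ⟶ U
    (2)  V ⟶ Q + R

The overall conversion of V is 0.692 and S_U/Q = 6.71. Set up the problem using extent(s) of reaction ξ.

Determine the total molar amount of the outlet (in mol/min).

Conversion of V: V consumed = 0.692 × 351 = 242.9 mol/min = 1ξ₁ + 1ξ₂.
Selectivity: 1ξ₁ / (1ξ₂) = 6.71 → ξ₁ = 6.71 ξ₂.
Substitute: (1·6.71 + 1) ξ₂ = 242.9 → ξ₂ = 31.5 mol/min, ξ₁ = 211.4 mol/min.
Outlet amounts (n = n₀ + Σ ν·ξ):
  V: 351 − 1(211.4) − 1(31.5) = 108.1
  U: 0 + 1(211.4) = 211.4
  Q: 0 + 1(31.5) = 31.5
  R: 0 + 1(31.5) = 31.5
Total out = 108.1 + 211.4 + 31.5 + 31.5 = 382.5 mol/min.

383 mol/min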